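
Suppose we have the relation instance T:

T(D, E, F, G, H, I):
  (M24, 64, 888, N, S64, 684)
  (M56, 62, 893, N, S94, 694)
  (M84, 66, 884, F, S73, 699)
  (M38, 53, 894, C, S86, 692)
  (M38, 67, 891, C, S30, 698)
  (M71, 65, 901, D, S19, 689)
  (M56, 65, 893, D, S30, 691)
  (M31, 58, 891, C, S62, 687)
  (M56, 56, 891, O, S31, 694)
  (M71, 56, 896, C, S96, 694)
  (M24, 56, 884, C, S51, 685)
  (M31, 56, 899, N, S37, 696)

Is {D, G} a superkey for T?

No

Two distinct rows share (D=M38, G=C), so {D, G} does not determine every attribute — not a superkey.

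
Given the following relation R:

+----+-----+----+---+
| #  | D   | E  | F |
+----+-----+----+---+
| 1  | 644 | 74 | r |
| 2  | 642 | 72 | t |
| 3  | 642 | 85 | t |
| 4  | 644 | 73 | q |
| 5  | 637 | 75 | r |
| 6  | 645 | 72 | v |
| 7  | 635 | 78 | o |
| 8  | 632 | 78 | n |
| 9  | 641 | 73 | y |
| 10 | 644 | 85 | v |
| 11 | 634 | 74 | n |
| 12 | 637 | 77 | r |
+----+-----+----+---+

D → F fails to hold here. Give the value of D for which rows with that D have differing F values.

644

D=644: rows 1, 4, 10 → F takes values {r, q, v} — violation
D=642: rows 2, 3 → F = t, t ✓
D=637: rows 5, 12 → F = r, r ✓
D=645: row 6 → F = v ✓
D=635: row 7 → F = o ✓
D=632: row 8 → F = n ✓
D=641: row 9 → F = y ✓
D=634: row 11 → F = n ✓
The only D value with inconsistent F is D=644.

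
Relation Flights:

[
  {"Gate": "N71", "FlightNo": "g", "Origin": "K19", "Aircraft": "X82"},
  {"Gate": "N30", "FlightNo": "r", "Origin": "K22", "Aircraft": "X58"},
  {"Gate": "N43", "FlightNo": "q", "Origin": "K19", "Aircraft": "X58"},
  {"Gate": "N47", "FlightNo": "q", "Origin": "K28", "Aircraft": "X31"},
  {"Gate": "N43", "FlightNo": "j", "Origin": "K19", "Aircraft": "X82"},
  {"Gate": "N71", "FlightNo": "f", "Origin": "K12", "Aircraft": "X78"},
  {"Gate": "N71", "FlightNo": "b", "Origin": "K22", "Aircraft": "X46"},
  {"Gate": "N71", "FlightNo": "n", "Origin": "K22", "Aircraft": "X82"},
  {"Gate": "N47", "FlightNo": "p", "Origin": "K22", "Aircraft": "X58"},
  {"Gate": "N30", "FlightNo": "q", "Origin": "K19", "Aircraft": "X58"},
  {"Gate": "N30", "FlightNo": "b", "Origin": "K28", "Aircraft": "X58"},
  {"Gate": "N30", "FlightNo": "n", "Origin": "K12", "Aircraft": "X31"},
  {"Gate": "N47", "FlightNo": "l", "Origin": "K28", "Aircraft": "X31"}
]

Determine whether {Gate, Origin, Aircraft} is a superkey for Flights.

No

Two distinct rows share (Gate=N47, Origin=K28, Aircraft=X31), so {Gate, Origin, Aircraft} does not determine every attribute — not a superkey.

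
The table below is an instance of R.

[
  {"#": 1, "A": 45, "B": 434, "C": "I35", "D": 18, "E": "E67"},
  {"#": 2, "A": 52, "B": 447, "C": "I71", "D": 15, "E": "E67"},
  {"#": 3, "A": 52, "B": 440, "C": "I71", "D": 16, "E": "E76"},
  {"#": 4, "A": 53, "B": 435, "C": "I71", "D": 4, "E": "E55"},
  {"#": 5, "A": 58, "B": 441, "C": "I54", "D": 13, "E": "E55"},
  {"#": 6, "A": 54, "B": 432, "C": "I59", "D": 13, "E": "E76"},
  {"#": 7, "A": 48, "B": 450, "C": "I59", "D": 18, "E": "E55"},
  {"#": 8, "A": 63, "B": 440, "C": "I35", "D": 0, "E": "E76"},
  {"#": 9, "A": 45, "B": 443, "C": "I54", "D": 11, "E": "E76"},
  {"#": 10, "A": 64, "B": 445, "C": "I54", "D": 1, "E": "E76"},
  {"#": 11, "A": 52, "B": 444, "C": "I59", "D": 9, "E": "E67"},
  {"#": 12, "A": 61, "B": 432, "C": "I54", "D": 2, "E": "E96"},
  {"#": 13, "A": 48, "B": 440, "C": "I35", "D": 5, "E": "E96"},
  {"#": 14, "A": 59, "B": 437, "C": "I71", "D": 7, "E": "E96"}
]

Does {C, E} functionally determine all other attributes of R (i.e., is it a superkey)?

Rows 9 and 10 have the same {C, E} value (C=I54, E=E76) but are distinct tuples, so {C, E} does not determine every attribute — not a superkey.

No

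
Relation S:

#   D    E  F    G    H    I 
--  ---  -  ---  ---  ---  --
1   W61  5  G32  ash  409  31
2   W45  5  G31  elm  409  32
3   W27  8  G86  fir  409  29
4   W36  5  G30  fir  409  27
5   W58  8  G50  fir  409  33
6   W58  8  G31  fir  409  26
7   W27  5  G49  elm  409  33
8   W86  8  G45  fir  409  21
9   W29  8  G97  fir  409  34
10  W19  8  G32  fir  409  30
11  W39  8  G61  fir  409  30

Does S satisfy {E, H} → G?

No

(E=5, H=409): rows 1, 2, 4, 7 → G takes values {ash, elm, fir} — violation
(E=8, H=409): rows 3, 5, 6, 8, 9, 10, 11 → G = fir, fir, fir, fir, fir, fir, fir ✓
Two rows agree on {E, H} but differ on G, so {E, H} → G does not hold.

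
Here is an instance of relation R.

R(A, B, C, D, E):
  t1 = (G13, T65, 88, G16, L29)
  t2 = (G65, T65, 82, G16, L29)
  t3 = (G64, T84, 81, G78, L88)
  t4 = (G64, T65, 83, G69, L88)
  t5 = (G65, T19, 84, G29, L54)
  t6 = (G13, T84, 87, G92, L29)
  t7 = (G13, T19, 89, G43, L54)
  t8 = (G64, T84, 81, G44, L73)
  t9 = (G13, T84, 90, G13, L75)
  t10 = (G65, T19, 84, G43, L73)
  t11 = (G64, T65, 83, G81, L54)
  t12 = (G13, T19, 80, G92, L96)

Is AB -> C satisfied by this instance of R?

No

(A=G13, B=T65): row 1 → C = 88 ✓
(A=G65, B=T65): row 2 → C = 82 ✓
(A=G64, B=T84): rows 3, 8 → C = 81, 81 ✓
(A=G64, B=T65): rows 4, 11 → C = 83, 83 ✓
(A=G65, B=T19): rows 5, 10 → C = 84, 84 ✓
(A=G13, B=T84): rows 6, 9 → C takes values {87, 90} — violation
(A=G13, B=T19): rows 7, 12 → C takes values {89, 80} — violation
Two rows agree on AB but differ on C, so AB -> C does not hold.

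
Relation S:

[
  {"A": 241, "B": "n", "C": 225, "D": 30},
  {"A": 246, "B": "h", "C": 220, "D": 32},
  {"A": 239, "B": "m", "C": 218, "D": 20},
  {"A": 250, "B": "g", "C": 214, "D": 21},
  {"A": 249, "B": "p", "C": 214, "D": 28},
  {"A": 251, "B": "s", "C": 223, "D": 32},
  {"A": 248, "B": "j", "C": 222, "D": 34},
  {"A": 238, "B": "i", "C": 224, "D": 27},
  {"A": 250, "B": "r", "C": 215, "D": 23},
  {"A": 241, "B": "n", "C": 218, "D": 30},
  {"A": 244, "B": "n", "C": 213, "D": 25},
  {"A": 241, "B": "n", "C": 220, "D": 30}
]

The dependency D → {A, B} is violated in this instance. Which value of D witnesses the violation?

32

D=30: 3 rows → {A,B} = (241, n), (241, n), (241, n) ✓
D=32: 2 rows → {A,B} takes values {(246, h), (251, s)} — violation
D=20: 1 row → {A,B} = (239, m) ✓
D=21: 1 row → {A,B} = (250, g) ✓
D=28: 1 row → {A,B} = (249, p) ✓
D=34: 1 row → {A,B} = (248, j) ✓
D=27: 1 row → {A,B} = (238, i) ✓
D=23: 1 row → {A,B} = (250, r) ✓
D=25: 1 row → {A,B} = (244, n) ✓
The only D value with inconsistent RHS is D=32.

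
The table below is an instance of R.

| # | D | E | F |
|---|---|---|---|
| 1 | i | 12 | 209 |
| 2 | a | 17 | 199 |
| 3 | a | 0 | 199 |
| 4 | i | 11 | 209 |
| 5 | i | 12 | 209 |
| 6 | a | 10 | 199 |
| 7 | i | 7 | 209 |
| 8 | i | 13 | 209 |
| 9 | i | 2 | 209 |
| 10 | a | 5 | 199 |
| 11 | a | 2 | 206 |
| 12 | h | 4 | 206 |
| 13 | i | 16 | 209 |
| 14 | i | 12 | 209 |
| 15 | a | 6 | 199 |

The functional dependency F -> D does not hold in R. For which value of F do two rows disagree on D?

F=209: rows 1, 4, 5, 7, 8, 9, 13, 14 → D = i, i, i, i, i, i, i, i ✓
F=199: rows 2, 3, 6, 10, 15 → D = a, a, a, a, a ✓
F=206: rows 11, 12 → D takes values {a, h} — violation
The only F value with inconsistent D is F=206.

206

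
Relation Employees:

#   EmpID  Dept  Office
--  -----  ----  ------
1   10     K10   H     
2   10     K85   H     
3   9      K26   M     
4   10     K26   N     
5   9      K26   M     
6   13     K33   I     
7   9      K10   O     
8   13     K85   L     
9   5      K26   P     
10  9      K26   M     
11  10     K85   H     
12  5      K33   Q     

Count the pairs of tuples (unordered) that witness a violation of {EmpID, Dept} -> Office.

0

(EmpID=10, Dept=K85): all 2 rows agree on Office — 0 pairs.
(EmpID=9, Dept=K26): all 3 rows agree on Office — 0 pairs.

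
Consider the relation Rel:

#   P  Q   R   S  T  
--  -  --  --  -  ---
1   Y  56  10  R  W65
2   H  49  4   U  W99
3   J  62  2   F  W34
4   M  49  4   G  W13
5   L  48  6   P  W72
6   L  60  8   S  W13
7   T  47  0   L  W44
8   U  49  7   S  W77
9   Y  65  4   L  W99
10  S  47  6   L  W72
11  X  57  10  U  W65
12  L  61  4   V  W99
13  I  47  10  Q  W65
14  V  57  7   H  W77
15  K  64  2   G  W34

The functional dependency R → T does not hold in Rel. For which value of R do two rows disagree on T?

R=10: rows 1, 11, 13 → T = W65, W65, W65 ✓
R=4: rows 2, 4, 9, 12 → T takes values {W99, W13} — violation
R=2: rows 3, 15 → T = W34, W34 ✓
R=6: rows 5, 10 → T = W72, W72 ✓
R=8: row 6 → T = W13 ✓
R=0: row 7 → T = W44 ✓
R=7: rows 8, 14 → T = W77, W77 ✓
The only R value with inconsistent T is R=4.

4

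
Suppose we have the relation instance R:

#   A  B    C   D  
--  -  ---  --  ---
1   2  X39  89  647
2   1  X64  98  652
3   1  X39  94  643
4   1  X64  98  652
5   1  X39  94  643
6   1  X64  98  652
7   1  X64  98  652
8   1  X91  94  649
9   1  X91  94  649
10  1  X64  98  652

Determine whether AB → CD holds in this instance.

(A=2, B=X39): row 1 → {C,D} = (89, 647) ✓
(A=1, B=X64): rows 2, 4, 6, 7, 10 → {C,D} = (98, 652), (98, 652), (98, 652), (98, 652), (98, 652) ✓
(A=1, B=X39): rows 3, 5 → {C,D} = (94, 643), (94, 643) ✓
(A=1, B=X91): rows 8, 9 → {C,D} = (94, 649), (94, 649) ✓
Every AB value is associated with a single CD value, so AB → CD holds.

Yes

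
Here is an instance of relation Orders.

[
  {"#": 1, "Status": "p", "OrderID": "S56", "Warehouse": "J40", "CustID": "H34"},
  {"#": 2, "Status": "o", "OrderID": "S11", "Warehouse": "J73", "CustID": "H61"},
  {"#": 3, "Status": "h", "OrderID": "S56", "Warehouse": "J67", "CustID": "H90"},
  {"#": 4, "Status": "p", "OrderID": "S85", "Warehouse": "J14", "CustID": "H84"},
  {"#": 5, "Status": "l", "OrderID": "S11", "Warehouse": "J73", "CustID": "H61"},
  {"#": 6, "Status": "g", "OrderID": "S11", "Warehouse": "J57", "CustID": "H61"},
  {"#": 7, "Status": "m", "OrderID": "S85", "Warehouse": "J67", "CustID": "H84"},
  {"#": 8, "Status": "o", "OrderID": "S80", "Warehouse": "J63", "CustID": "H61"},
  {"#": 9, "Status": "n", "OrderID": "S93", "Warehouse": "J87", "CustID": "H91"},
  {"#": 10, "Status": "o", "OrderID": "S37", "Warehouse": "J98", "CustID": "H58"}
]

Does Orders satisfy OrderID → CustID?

No

OrderID=S56: rows 1, 3 → CustID takes values {H34, H90} — violation
OrderID=S11: rows 2, 5, 6 → CustID = H61, H61, H61 ✓
OrderID=S85: rows 4, 7 → CustID = H84, H84 ✓
OrderID=S80: row 8 → CustID = H61 ✓
OrderID=S93: row 9 → CustID = H91 ✓
OrderID=S37: row 10 → CustID = H58 ✓
Two rows agree on OrderID but differ on CustID, so OrderID → CustID does not hold.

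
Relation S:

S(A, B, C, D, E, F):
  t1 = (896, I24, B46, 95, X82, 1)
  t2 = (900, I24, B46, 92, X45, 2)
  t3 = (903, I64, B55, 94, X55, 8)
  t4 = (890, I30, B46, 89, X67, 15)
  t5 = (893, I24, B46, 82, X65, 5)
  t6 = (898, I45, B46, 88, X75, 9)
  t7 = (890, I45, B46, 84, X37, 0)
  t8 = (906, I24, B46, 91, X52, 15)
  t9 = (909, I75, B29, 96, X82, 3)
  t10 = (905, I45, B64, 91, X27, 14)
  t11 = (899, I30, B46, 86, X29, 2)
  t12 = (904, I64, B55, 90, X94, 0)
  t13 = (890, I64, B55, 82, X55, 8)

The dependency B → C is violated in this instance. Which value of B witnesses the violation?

I45

B=I24: rows 1, 2, 5, 8 → C = B46, B46, B46, B46 ✓
B=I64: rows 3, 12, 13 → C = B55, B55, B55 ✓
B=I30: rows 4, 11 → C = B46, B46 ✓
B=I45: rows 6, 7, 10 → C takes values {B46, B64} — violation
B=I75: row 9 → C = B29 ✓
The only B value with inconsistent C is B=I45.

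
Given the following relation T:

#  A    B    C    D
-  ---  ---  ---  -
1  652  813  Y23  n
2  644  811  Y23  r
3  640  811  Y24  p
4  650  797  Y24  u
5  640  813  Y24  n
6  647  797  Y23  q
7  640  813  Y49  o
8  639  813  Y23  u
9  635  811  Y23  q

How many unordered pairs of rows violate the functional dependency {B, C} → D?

(B=813, C=Y23): violating pairs (1,8) — 1 pair.
(B=811, C=Y23): violating pairs (2,9) — 1 pair.

2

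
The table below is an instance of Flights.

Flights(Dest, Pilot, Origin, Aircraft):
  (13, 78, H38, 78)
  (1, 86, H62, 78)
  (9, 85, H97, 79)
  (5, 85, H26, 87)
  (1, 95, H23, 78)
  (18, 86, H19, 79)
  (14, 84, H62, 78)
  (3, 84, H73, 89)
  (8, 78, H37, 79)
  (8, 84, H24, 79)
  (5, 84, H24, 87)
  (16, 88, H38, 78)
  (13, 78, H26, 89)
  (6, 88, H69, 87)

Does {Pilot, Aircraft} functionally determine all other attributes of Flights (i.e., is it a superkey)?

All 14 rows have distinct {Pilot, Aircraft} values, so {Pilot, Aircraft} → (all attributes) holds and {Pilot, Aircraft} is a superkey.

Yes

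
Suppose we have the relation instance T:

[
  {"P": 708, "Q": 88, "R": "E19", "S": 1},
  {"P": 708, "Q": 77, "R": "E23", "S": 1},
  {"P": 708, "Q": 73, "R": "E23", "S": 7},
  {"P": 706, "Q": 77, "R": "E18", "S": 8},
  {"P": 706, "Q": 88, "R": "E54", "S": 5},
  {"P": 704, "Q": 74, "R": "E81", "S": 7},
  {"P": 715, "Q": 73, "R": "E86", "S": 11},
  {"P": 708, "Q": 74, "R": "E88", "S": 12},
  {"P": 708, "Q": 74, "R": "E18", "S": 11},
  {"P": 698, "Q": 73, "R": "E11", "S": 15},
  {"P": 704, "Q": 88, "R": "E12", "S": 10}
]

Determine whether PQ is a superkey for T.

No

Two distinct rows share (P=708, Q=74), so PQ does not determine every attribute — not a superkey.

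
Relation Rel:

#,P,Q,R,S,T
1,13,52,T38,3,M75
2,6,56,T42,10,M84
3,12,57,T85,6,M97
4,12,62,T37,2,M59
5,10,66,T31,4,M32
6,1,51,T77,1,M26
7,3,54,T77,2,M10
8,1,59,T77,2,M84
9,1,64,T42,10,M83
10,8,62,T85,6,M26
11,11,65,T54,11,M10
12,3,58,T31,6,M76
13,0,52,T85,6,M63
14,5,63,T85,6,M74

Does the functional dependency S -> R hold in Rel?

No

S=3: row 1 → R = T38 ✓
S=10: rows 2, 9 → R = T42, T42 ✓
S=6: rows 3, 10, 12, 13, 14 → R takes values {T85, T31} — violation
S=2: rows 4, 7, 8 → R takes values {T37, T77} — violation
S=4: row 5 → R = T31 ✓
S=1: row 6 → R = T77 ✓
S=11: row 11 → R = T54 ✓
Two rows agree on S but differ on R, so S -> R does not hold.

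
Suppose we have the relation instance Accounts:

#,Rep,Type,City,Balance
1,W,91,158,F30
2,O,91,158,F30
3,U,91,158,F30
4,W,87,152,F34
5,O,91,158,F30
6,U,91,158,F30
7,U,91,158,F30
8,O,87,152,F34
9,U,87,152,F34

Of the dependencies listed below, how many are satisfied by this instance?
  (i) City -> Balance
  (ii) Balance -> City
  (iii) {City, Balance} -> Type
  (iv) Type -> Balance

4

(i) City -> Balance: every LHS value maps to a single RHS value — holds.
(ii) Balance -> City: every LHS value maps to a single RHS value — holds.
(iii) {City, Balance} -> Type: every LHS value maps to a single RHS value — holds.
(iv) Type -> Balance: every LHS value maps to a single RHS value — holds.
4 of the 4 dependencies hold.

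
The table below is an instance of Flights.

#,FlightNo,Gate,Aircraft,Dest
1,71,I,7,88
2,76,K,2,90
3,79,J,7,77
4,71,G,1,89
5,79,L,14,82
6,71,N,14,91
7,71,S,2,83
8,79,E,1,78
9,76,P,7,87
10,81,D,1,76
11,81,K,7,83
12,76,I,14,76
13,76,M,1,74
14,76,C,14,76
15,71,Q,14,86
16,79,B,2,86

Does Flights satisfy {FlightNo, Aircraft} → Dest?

(FlightNo=71, Aircraft=7): row 1 → Dest = 88 ✓
(FlightNo=76, Aircraft=2): row 2 → Dest = 90 ✓
(FlightNo=79, Aircraft=7): row 3 → Dest = 77 ✓
(FlightNo=71, Aircraft=1): row 4 → Dest = 89 ✓
(FlightNo=79, Aircraft=14): row 5 → Dest = 82 ✓
(FlightNo=71, Aircraft=14): rows 6, 15 → Dest takes values {91, 86} — violation
(FlightNo=71, Aircraft=2): row 7 → Dest = 83 ✓
(FlightNo=79, Aircraft=1): row 8 → Dest = 78 ✓
(FlightNo=76, Aircraft=7): row 9 → Dest = 87 ✓
(FlightNo=81, Aircraft=1): row 10 → Dest = 76 ✓
(FlightNo=81, Aircraft=7): row 11 → Dest = 83 ✓
(FlightNo=76, Aircraft=14): rows 12, 14 → Dest = 76, 76 ✓
(FlightNo=76, Aircraft=1): row 13 → Dest = 74 ✓
(FlightNo=79, Aircraft=2): row 16 → Dest = 86 ✓
Two rows agree on {FlightNo, Aircraft} but differ on Dest, so {FlightNo, Aircraft} → Dest does not hold.

No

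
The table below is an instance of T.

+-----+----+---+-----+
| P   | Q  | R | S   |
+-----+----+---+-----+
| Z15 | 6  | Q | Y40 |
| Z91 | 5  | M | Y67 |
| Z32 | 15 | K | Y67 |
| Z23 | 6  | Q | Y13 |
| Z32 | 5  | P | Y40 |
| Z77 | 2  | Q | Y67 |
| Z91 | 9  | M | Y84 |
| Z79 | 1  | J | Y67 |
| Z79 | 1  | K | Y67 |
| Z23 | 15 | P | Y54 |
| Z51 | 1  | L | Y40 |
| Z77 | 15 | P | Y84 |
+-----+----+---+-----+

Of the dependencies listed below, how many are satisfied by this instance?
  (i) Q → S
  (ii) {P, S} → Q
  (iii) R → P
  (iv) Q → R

(i) Q → S: Q=6: 2 rows → S takes values {Y40, Y13} — violation; Q=5: 2 rows → S takes values {Y67, Y40} — violation; Q=15: 3 rows → S takes values {Y67, Y54, Y84} — violation; Q=1: 3 rows → S takes values {Y67, Y40} — violation — fails.
(ii) {P, S} → Q: every LHS value maps to a single RHS value — holds.
(iii) R → P: R=Q: 3 rows → P takes values {Z15, Z23, Z77} — violation; R=K: 2 rows → P takes values {Z32, Z79} — violation; R=P: 3 rows → P takes values {Z32, Z23, Z77} — violation — fails.
(iv) Q → R: Q=5: 2 rows → R takes values {M, P} — violation; Q=15: 3 rows → R takes values {K, P} — violation; Q=1: 3 rows → R takes values {J, K, L} — violation — fails.
1 of the 4 dependencies holds.

1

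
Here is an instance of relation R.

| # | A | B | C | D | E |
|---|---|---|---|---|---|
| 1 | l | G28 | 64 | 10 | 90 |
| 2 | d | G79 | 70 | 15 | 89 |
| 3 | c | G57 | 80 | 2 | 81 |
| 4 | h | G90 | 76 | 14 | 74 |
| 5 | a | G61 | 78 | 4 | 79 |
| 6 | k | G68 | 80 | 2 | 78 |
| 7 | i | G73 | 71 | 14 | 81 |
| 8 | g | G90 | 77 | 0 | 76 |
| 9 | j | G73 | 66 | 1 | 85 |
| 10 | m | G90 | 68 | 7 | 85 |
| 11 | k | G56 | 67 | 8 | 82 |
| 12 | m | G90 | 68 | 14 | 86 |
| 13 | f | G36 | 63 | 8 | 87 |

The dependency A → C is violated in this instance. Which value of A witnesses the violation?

A=l: row 1 → C = 64 ✓
A=d: row 2 → C = 70 ✓
A=c: row 3 → C = 80 ✓
A=h: row 4 → C = 76 ✓
A=a: row 5 → C = 78 ✓
A=k: rows 6, 11 → C takes values {80, 67} — violation
A=i: row 7 → C = 71 ✓
A=g: row 8 → C = 77 ✓
A=j: row 9 → C = 66 ✓
A=m: rows 10, 12 → C = 68, 68 ✓
A=f: row 13 → C = 63 ✓
The only A value with inconsistent C is A=k.

k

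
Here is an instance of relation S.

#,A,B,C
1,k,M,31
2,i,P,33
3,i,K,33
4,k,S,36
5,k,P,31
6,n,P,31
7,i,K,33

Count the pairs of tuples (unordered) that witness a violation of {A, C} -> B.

(A=k, C=31): violating pairs (1,5) — 1 pair.
(A=i, C=33): violating pairs (2,3), (2,7) — 2 pairs.

3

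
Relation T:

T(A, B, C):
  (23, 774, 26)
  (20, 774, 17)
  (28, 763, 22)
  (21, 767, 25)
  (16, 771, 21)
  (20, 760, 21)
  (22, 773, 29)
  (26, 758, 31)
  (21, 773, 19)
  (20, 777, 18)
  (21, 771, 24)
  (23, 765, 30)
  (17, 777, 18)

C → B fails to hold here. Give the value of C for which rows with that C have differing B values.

C=26: 1 row → B = 774 ✓
C=17: 1 row → B = 774 ✓
C=22: 1 row → B = 763 ✓
C=25: 1 row → B = 767 ✓
C=21: 2 rows → B takes values {771, 760} — violation
C=29: 1 row → B = 773 ✓
C=31: 1 row → B = 758 ✓
C=19: 1 row → B = 773 ✓
C=18: 2 rows → B = 777, 777 ✓
C=24: 1 row → B = 771 ✓
C=30: 1 row → B = 765 ✓
The only C value with inconsistent B is C=21.

21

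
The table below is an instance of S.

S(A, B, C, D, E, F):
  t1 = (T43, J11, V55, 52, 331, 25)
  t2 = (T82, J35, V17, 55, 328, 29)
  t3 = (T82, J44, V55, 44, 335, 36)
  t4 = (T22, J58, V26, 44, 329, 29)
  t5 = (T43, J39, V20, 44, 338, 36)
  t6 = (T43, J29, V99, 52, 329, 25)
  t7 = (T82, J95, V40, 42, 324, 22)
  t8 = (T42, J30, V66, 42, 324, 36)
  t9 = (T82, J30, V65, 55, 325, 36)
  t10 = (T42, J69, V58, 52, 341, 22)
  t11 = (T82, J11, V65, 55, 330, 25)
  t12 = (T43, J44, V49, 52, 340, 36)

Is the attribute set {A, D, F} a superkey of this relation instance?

Rows 1 and 6 have the same {A, D, F} value (A=T43, D=52, F=25) but are distinct tuples, so {A, D, F} does not determine every attribute — not a superkey.

No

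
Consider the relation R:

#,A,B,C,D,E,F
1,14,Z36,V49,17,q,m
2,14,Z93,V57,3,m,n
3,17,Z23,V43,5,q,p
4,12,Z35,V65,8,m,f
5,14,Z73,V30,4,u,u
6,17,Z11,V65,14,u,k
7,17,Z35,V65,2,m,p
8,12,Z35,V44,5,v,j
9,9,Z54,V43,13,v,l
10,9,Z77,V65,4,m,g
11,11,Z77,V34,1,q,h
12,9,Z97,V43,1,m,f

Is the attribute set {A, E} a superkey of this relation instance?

No

Rows 10 and 12 have the same {A, E} value (A=9, E=m) but are distinct tuples, so {A, E} does not determine every attribute — not a superkey.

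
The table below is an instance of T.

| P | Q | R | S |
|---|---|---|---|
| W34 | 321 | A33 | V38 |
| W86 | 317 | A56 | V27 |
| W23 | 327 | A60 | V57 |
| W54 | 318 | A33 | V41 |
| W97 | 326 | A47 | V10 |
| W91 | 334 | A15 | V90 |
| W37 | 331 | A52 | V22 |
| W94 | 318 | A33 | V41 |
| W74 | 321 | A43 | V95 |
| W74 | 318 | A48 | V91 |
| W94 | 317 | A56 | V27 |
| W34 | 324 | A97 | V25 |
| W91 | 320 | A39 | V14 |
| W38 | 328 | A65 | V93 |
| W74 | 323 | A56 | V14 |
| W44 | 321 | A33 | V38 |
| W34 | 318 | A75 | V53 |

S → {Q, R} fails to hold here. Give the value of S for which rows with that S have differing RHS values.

S=V38: 2 rows → {Q,R} = (321, A33), (321, A33) ✓
S=V27: 2 rows → {Q,R} = (317, A56), (317, A56) ✓
S=V57: 1 row → {Q,R} = (327, A60) ✓
S=V41: 2 rows → {Q,R} = (318, A33), (318, A33) ✓
S=V10: 1 row → {Q,R} = (326, A47) ✓
S=V90: 1 row → {Q,R} = (334, A15) ✓
S=V22: 1 row → {Q,R} = (331, A52) ✓
S=V95: 1 row → {Q,R} = (321, A43) ✓
S=V91: 1 row → {Q,R} = (318, A48) ✓
S=V25: 1 row → {Q,R} = (324, A97) ✓
S=V14: 2 rows → {Q,R} takes values {(320, A39), (323, A56)} — violation
S=V93: 1 row → {Q,R} = (328, A65) ✓
S=V53: 1 row → {Q,R} = (318, A75) ✓
The only S value with inconsistent RHS is S=V14.

V14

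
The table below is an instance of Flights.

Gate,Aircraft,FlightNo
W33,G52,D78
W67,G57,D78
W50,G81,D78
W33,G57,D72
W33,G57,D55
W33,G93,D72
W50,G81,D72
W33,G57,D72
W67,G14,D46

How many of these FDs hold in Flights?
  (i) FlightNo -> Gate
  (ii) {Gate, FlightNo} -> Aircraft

(i) FlightNo -> Gate: FlightNo=D78: 3 rows → Gate takes values {W33, W67, W50} — violation; FlightNo=D72: 4 rows → Gate takes values {W33, W50} — violation — fails.
(ii) {Gate, FlightNo} -> Aircraft: (Gate=W33, FlightNo=D72): 3 rows → Aircraft takes values {G57, G93} — violation — fails.
None of the 2 dependencies hold.

0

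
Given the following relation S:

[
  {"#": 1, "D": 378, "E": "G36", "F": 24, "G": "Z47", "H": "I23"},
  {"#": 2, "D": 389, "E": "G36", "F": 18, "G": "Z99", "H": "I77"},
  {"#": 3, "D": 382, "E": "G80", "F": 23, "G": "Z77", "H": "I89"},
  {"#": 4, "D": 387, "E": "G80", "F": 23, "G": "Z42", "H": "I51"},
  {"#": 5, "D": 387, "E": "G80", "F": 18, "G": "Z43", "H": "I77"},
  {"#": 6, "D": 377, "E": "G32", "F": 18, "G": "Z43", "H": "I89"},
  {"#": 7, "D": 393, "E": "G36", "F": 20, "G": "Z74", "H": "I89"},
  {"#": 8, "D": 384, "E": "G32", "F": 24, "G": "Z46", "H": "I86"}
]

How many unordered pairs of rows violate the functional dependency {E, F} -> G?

(E=G80, F=23): violating pairs (3,4) — 1 pair.

1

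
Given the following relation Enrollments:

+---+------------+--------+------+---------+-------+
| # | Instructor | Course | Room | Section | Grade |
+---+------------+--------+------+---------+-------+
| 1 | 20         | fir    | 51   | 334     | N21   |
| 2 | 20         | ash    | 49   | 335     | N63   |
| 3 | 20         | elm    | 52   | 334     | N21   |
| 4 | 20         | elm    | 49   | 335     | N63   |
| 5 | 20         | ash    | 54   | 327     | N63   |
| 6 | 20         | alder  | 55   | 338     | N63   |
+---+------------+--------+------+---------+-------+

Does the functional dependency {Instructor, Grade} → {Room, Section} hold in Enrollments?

(Instructor=20, Grade=N21): rows 1, 3 → {Room,Section} takes values {(51, 334), (52, 334)} — violation
(Instructor=20, Grade=N63): rows 2, 4, 5, 6 → {Room,Section} takes values {(49, 335), (54, 327), (55, 338)} — violation
Two rows agree on {Instructor, Grade} but differ on {Room, Section}, so {Instructor, Grade} → {Room, Section} does not hold.

No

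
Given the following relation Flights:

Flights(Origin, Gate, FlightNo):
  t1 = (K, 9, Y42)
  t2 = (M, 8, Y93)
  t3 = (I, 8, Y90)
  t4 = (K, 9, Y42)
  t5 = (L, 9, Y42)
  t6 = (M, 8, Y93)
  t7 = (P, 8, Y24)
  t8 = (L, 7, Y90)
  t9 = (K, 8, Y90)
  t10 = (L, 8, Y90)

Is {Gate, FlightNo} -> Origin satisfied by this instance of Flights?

No

(Gate=9, FlightNo=Y42): rows 1, 4, 5 → Origin takes values {K, L} — violation
(Gate=8, FlightNo=Y93): rows 2, 6 → Origin = M, M ✓
(Gate=8, FlightNo=Y90): rows 3, 9, 10 → Origin takes values {I, K, L} — violation
(Gate=8, FlightNo=Y24): row 7 → Origin = P ✓
(Gate=7, FlightNo=Y90): row 8 → Origin = L ✓
Two rows agree on {Gate, FlightNo} but differ on Origin, so {Gate, FlightNo} -> Origin does not hold.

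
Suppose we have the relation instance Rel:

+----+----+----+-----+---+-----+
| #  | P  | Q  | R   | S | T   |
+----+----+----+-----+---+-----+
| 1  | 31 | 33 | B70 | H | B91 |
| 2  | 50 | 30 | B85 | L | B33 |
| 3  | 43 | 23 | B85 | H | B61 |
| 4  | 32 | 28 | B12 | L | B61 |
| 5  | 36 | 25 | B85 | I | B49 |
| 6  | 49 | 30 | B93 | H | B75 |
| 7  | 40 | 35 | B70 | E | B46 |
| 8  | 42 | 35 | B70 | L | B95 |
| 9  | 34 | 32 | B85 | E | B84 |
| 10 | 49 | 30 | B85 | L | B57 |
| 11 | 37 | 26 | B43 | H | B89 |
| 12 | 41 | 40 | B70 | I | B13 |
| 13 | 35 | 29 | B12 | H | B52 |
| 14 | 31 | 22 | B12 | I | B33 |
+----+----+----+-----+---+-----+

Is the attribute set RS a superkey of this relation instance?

No

Rows 2 and 10 have the same RS value (R=B85, S=L) but are distinct tuples, so RS does not determine every attribute — not a superkey.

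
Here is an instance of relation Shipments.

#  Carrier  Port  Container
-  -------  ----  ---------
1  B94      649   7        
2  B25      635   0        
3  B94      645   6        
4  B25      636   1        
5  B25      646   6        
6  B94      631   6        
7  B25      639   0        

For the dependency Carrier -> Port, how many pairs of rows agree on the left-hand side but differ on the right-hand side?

Carrier=B94: violating pairs (1,3), (1,6), (3,6) — 3 pairs.
Carrier=B25: violating pairs (2,4), (2,5), (2,7), (4,5), (4,7), (5,7) — 6 pairs.

9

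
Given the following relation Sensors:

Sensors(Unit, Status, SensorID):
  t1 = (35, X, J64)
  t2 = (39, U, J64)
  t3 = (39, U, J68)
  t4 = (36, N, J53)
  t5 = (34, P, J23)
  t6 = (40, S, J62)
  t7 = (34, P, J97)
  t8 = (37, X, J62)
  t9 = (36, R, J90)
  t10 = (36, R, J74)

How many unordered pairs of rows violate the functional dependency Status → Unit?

Status=X: violating pairs (1,8) — 1 pair.
Status=U: all 2 rows agree on Unit — 0 pairs.
Status=P: all 2 rows agree on Unit — 0 pairs.
Status=R: all 2 rows agree on Unit — 0 pairs.

1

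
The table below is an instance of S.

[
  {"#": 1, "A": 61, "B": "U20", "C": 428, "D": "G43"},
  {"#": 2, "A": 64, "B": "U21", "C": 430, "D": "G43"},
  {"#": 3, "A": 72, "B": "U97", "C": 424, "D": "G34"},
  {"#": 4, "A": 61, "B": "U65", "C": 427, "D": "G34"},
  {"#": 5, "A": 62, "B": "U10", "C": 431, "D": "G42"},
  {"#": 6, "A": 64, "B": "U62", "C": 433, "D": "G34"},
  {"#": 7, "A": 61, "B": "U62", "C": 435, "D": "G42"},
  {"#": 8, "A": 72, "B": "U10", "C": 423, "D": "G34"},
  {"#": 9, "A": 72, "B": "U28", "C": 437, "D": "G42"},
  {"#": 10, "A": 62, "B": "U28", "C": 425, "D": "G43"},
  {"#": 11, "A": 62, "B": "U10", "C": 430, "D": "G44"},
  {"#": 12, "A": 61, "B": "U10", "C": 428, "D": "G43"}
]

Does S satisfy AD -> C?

No

(A=61, D=G43): rows 1, 12 → C = 428, 428 ✓
(A=64, D=G43): row 2 → C = 430 ✓
(A=72, D=G34): rows 3, 8 → C takes values {424, 423} — violation
(A=61, D=G34): row 4 → C = 427 ✓
(A=62, D=G42): row 5 → C = 431 ✓
(A=64, D=G34): row 6 → C = 433 ✓
(A=61, D=G42): row 7 → C = 435 ✓
(A=72, D=G42): row 9 → C = 437 ✓
(A=62, D=G43): row 10 → C = 425 ✓
(A=62, D=G44): row 11 → C = 430 ✓
Two rows agree on AD but differ on C, so AD -> C does not hold.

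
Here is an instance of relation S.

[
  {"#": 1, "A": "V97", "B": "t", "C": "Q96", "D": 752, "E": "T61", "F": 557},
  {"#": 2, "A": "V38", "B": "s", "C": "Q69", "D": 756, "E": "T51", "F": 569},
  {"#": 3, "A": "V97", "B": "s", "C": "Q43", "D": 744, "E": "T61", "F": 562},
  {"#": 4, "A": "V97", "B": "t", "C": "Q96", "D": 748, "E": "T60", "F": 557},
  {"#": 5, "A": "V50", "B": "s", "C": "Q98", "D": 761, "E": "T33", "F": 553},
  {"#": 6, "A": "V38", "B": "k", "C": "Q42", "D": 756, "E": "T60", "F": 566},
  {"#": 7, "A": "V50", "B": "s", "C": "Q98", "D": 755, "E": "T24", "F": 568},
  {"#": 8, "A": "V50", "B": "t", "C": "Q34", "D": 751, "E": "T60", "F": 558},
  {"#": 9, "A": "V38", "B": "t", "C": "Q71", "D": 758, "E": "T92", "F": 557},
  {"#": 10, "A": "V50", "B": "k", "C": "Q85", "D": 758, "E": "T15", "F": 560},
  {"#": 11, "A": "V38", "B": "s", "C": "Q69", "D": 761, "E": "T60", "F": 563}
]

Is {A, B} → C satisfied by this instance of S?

Yes

(A=V97, B=t): rows 1, 4 → C = Q96, Q96 ✓
(A=V38, B=s): rows 2, 11 → C = Q69, Q69 ✓
(A=V97, B=s): row 3 → C = Q43 ✓
(A=V50, B=s): rows 5, 7 → C = Q98, Q98 ✓
(A=V38, B=k): row 6 → C = Q42 ✓
(A=V50, B=t): row 8 → C = Q34 ✓
(A=V38, B=t): row 9 → C = Q71 ✓
(A=V50, B=k): row 10 → C = Q85 ✓
Every {A, B} value is associated with a single C value, so {A, B} → C holds.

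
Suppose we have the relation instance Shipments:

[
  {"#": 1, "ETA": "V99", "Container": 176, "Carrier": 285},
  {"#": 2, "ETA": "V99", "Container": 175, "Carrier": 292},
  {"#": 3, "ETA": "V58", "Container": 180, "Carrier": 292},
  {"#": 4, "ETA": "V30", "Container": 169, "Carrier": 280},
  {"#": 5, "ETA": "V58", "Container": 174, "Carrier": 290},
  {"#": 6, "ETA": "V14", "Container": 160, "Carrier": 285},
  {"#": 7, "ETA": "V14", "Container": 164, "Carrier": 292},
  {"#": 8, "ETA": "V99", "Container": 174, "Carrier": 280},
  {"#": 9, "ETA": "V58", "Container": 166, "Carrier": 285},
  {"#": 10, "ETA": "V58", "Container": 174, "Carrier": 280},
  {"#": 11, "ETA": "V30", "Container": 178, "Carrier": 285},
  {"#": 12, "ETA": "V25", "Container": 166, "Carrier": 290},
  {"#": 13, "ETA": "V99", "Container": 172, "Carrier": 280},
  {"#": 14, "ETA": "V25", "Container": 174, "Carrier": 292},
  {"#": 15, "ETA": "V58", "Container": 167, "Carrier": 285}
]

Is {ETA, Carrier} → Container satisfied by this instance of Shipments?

No

(ETA=V99, Carrier=285): row 1 → Container = 176 ✓
(ETA=V99, Carrier=292): row 2 → Container = 175 ✓
(ETA=V58, Carrier=292): row 3 → Container = 180 ✓
(ETA=V30, Carrier=280): row 4 → Container = 169 ✓
(ETA=V58, Carrier=290): row 5 → Container = 174 ✓
(ETA=V14, Carrier=285): row 6 → Container = 160 ✓
(ETA=V14, Carrier=292): row 7 → Container = 164 ✓
(ETA=V99, Carrier=280): rows 8, 13 → Container takes values {174, 172} — violation
(ETA=V58, Carrier=285): rows 9, 15 → Container takes values {166, 167} — violation
(ETA=V58, Carrier=280): row 10 → Container = 174 ✓
(ETA=V30, Carrier=285): row 11 → Container = 178 ✓
(ETA=V25, Carrier=290): row 12 → Container = 166 ✓
(ETA=V25, Carrier=292): row 14 → Container = 174 ✓
Two rows agree on {ETA, Carrier} but differ on Container, so {ETA, Carrier} → Container does not hold.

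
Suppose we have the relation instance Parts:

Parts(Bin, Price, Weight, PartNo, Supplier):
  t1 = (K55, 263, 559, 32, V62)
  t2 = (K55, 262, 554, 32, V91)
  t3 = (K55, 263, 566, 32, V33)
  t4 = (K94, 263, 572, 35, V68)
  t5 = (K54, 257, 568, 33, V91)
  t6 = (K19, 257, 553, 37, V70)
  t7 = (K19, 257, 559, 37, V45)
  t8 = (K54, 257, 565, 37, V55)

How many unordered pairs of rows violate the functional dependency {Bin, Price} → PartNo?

(Bin=K55, Price=263): all 2 rows agree on PartNo — 0 pairs.
(Bin=K54, Price=257): violating pairs (5,8) — 1 pair.
(Bin=K19, Price=257): all 2 rows agree on PartNo — 0 pairs.

1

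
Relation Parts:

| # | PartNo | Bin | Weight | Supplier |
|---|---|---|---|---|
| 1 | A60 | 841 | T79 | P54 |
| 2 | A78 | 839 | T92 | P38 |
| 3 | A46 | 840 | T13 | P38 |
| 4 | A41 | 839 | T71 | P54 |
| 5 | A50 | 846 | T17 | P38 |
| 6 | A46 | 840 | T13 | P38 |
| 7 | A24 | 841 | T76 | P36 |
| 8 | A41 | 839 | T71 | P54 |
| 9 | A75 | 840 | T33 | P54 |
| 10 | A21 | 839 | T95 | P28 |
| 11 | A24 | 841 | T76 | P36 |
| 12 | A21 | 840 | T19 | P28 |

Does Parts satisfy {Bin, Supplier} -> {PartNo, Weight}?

(Bin=841, Supplier=P54): row 1 → {PartNo,Weight} = (A60, T79) ✓
(Bin=839, Supplier=P38): row 2 → {PartNo,Weight} = (A78, T92) ✓
(Bin=840, Supplier=P38): rows 3, 6 → {PartNo,Weight} = (A46, T13), (A46, T13) ✓
(Bin=839, Supplier=P54): rows 4, 8 → {PartNo,Weight} = (A41, T71), (A41, T71) ✓
(Bin=846, Supplier=P38): row 5 → {PartNo,Weight} = (A50, T17) ✓
(Bin=841, Supplier=P36): rows 7, 11 → {PartNo,Weight} = (A24, T76), (A24, T76) ✓
(Bin=840, Supplier=P54): row 9 → {PartNo,Weight} = (A75, T33) ✓
(Bin=839, Supplier=P28): row 10 → {PartNo,Weight} = (A21, T95) ✓
(Bin=840, Supplier=P28): row 12 → {PartNo,Weight} = (A21, T19) ✓
Every {Bin, Supplier} value is associated with a single {PartNo, Weight} value, so {Bin, Supplier} -> {PartNo, Weight} holds.

Yes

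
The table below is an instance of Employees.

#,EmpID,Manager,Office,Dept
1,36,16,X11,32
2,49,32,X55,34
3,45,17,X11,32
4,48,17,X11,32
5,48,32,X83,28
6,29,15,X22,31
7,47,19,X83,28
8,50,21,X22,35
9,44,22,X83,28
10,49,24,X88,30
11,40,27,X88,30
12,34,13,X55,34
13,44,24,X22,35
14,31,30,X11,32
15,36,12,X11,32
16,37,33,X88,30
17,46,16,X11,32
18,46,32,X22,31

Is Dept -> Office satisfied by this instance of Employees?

Dept=32: rows 1, 3, 4, 14, 15, 17 → Office = X11, X11, X11, X11, X11, X11 ✓
Dept=34: rows 2, 12 → Office = X55, X55 ✓
Dept=28: rows 5, 7, 9 → Office = X83, X83, X83 ✓
Dept=31: rows 6, 18 → Office = X22, X22 ✓
Dept=35: rows 8, 13 → Office = X22, X22 ✓
Dept=30: rows 10, 11, 16 → Office = X88, X88, X88 ✓
Every Dept value is associated with a single Office value, so Dept -> Office holds.

Yes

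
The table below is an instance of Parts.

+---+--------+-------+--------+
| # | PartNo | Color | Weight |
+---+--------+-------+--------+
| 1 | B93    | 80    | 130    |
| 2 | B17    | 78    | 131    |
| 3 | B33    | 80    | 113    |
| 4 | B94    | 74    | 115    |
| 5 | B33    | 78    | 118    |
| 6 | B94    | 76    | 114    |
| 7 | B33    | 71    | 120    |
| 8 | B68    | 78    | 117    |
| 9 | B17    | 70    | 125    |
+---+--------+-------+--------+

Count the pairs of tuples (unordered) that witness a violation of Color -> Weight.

4

Color=80: violating pairs (1,3) — 1 pair.
Color=78: violating pairs (2,5), (2,8), (5,8) — 3 pairs.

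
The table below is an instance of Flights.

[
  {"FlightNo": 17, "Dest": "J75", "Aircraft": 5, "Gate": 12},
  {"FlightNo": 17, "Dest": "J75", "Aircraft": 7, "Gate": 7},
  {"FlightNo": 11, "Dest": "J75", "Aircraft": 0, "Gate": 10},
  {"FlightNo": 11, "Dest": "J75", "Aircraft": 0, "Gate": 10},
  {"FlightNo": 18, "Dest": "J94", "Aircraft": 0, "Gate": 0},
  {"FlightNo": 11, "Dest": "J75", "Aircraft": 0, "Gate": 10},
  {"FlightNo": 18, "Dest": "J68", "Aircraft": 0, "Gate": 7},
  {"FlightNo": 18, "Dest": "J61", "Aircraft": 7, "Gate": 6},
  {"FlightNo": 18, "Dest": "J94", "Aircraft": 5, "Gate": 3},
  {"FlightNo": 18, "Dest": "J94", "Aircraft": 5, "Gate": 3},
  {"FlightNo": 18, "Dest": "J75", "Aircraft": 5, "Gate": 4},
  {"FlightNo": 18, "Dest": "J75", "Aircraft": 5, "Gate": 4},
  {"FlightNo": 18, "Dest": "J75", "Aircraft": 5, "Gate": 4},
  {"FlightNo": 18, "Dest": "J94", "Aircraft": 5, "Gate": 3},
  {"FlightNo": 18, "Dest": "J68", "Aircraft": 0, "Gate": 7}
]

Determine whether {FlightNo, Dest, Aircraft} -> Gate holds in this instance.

Yes

(FlightNo=17, Dest=J75, Aircraft=5): 1 row → Gate = 12 ✓
(FlightNo=17, Dest=J75, Aircraft=7): 1 row → Gate = 7 ✓
(FlightNo=11, Dest=J75, Aircraft=0): 3 rows → Gate = 10, 10, 10 ✓
(FlightNo=18, Dest=J94, Aircraft=0): 1 row → Gate = 0 ✓
(FlightNo=18, Dest=J68, Aircraft=0): 2 rows → Gate = 7, 7 ✓
(FlightNo=18, Dest=J61, Aircraft=7): 1 row → Gate = 6 ✓
(FlightNo=18, Dest=J94, Aircraft=5): 3 rows → Gate = 3, 3, 3 ✓
(FlightNo=18, Dest=J75, Aircraft=5): 3 rows → Gate = 4, 4, 4 ✓
Every {FlightNo, Dest, Aircraft} value is associated with a single Gate value, so {FlightNo, Dest, Aircraft} -> Gate holds.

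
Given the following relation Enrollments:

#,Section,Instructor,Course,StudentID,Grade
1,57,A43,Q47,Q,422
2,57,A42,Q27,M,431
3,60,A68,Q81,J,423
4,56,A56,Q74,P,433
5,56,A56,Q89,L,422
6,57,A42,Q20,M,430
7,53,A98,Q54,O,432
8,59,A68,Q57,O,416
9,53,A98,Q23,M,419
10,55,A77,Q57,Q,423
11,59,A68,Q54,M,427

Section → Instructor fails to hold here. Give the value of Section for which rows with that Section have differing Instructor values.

Section=57: rows 1, 2, 6 → Instructor takes values {A43, A42} — violation
Section=60: row 3 → Instructor = A68 ✓
Section=56: rows 4, 5 → Instructor = A56, A56 ✓
Section=53: rows 7, 9 → Instructor = A98, A98 ✓
Section=59: rows 8, 11 → Instructor = A68, A68 ✓
Section=55: row 10 → Instructor = A77 ✓
The only Section value with inconsistent Instructor is Section=57.

57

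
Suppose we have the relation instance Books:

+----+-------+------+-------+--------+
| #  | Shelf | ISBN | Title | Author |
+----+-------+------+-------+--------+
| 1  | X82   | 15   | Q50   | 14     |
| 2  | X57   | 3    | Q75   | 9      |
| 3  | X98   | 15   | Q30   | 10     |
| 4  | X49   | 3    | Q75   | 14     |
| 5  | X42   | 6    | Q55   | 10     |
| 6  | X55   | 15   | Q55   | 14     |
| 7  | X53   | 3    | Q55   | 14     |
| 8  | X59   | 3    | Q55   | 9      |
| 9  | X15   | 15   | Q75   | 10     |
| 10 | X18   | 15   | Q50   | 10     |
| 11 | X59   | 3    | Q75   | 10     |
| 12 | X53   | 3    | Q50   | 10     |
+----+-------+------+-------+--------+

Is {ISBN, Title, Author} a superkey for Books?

All 12 rows have distinct {ISBN, Title, Author} values, so {ISBN, Title, Author} → (all attributes) holds and {ISBN, Title, Author} is a superkey.

Yes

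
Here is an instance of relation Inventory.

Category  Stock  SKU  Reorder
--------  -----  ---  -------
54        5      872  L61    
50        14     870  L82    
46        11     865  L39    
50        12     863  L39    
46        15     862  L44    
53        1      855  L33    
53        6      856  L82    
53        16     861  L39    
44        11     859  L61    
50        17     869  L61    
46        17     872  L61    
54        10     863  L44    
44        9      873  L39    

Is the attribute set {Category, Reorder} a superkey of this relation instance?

Yes

All 13 rows have distinct {Category, Reorder} values, so {Category, Reorder} → (all attributes) holds and {Category, Reorder} is a superkey.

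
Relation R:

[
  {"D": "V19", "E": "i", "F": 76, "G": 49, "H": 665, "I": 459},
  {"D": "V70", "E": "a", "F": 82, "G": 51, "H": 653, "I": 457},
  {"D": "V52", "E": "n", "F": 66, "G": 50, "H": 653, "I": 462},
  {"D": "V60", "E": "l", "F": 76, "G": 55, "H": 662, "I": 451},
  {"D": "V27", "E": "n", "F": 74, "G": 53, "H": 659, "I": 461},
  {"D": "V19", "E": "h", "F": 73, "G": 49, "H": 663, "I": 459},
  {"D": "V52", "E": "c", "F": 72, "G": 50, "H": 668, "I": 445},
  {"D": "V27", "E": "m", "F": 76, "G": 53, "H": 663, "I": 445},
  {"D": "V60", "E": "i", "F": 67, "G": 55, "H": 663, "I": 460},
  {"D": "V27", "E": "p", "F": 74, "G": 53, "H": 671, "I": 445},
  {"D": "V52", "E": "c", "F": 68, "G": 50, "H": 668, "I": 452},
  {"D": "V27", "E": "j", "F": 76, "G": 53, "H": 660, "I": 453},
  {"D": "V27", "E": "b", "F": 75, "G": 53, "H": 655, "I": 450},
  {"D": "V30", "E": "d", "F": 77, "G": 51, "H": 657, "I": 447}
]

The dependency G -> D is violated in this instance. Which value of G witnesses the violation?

51

G=49: 2 rows → D = V19, V19 ✓
G=51: 2 rows → D takes values {V70, V30} — violation
G=50: 3 rows → D = V52, V52, V52 ✓
G=55: 2 rows → D = V60, V60 ✓
G=53: 5 rows → D = V27, V27, V27, V27, V27 ✓
The only G value with inconsistent D is G=51.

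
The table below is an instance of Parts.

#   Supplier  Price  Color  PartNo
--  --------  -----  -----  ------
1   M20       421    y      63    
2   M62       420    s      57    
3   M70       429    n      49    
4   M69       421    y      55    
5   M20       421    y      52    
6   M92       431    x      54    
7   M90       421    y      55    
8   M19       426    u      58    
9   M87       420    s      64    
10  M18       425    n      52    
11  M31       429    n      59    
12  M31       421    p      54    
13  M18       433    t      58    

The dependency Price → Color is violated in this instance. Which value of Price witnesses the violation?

Price=421: rows 1, 4, 5, 7, 12 → Color takes values {y, p} — violation
Price=420: rows 2, 9 → Color = s, s ✓
Price=429: rows 3, 11 → Color = n, n ✓
Price=431: row 6 → Color = x ✓
Price=426: row 8 → Color = u ✓
Price=425: row 10 → Color = n ✓
Price=433: row 13 → Color = t ✓
The only Price value with inconsistent Color is Price=421.

421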